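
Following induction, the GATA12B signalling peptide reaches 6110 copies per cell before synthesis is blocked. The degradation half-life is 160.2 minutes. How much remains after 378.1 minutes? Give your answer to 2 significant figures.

Number of half-lives: n = 378.1/160.2 ≈ 2.3602.
Remaining = 6110 × (1/2)^2.3602 = 6110 × 0.19477 ≈ 1190 copies per cell.

1200 copies per cell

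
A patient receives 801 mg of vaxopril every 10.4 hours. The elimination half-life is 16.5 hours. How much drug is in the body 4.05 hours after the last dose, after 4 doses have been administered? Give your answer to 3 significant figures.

The 4 doses were given 35.25, 24.85, 14.45, 4.05 hours ago.
Total = 801·(1/2)^(35.25/16.5) + 801·(1/2)^(24.85/16.5) + 801·(1/2)^(14.45/16.5) + 801·(1/2)^(4.05/16.5)
      = 182.19 + 282.01 + 436.52 + 675.68 ≈ 1576.4 mg.

1580 mg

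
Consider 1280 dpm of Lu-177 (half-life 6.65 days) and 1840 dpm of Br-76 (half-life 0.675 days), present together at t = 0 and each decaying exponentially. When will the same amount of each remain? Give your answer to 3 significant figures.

0.393 days

Set 1280·(1/2)^(t/6.65) = 1840·(1/2)^(t/0.675).
Taking log₂: log₂(1280/1840) = t·(1/6.65 − 1/0.675).
log₂(0.69565) = -0.52356; 1/6.65 − 1/0.675 = -1.3311.
t = -0.52356 / -1.3311 ≈ 0.39333 days.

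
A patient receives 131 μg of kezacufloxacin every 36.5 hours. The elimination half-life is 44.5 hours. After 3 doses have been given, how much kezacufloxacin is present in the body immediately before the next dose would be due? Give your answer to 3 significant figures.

140 μg

The 3 doses were given 109.5, 73, 36.5 hours ago.
Total = 131·(1/2)^(109.5/44.5) + 131·(1/2)^(73/44.5) + 131·(1/2)^(36.5/44.5)
      = 23.798 + 42.019 + 74.192 ≈ 140.01 μg.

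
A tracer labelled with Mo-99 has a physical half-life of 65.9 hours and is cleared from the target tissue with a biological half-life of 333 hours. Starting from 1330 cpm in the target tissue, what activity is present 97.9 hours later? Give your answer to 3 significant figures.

1/t_eff = 1/t_phys + 1/t_biol = 1/65.9 + 1/333 = 0.018178 per hour.
t_eff = 65.9 × 333 / (65.9 + 333) ≈ 55.013 hours.
Remaining = 1330 × (1/2)^(97.9/55.013) = 1330 × (1/2)^1.7796 ≈ 387.39 cpm.

387 cpm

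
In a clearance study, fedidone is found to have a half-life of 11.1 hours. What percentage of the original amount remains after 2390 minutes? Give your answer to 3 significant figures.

2390 minutes = 39.8333 hours.
n = 39.8333/11.1 ≈ 3.5886 half-lives.
Fraction remaining = (1/2)^3.5886 ≈ 0.083124, i.e. 8.3124%.

8.31%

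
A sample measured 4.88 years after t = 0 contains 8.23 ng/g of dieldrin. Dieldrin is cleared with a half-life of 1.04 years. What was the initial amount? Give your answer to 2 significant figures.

210 ng/g

Number of half-lives elapsed: n = 4.88/1.04 ≈ 4.6923.
A₀ = A × 2^n = 8.23 × 2^4.6923 = 8.23 × 25.854 ≈ 212.78 ng/g.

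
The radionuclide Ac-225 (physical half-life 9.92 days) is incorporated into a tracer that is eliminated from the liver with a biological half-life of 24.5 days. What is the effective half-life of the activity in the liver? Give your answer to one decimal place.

7.1 days

1/t_eff = 1/t_phys + 1/t_biol = 1/9.92 + 1/24.5 = 0.14162 per day.
t_eff = 9.92 × 24.5 / (9.92 + 24.5) ≈ 7.061 days.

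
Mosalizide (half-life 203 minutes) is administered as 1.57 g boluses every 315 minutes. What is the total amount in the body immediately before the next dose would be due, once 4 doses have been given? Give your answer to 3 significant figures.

0.802 g

The 4 doses were given 1260, 945, 630, 315 minutes ago.
Total = 1.57·(1/2)^(1260/203) + 1.57·(1/2)^(945/203) + 1.57·(1/2)^(630/203) + 1.57·(1/2)^(315/203)
      = 0.021254 + 0.062309 + 0.18267 + 0.53553 ≈ 0.80176 g.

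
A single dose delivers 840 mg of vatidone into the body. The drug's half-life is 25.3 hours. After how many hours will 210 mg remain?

210/840 = 1/4, so 2 half-lives have elapsed.
t = 2 × 25.3 = 50.6 hours.

50.6 hours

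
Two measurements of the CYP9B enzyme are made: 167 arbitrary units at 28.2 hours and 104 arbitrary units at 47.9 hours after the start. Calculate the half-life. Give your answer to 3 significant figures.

Over Δt = 47.9 − 28.2 = 19.7 hours, the level fell by a factor of 167/104 ≈ 1.6058.
n = log₂(1.6058) ≈ 0.68326 half-lives, so t½ = 19.7/0.68326 ≈ 28.832 hours.

28.8 hours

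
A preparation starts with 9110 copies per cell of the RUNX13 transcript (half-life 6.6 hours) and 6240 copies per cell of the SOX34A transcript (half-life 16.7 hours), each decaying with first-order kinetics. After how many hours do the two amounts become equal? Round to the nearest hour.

6 hours

Set 9110·(1/2)^(t/6.6) = 6240·(1/2)^(t/16.7).
Taking log₂: log₂(9110/6240) = t·(1/6.6 − 1/16.7).
log₂(1.4599) = 0.54591; 1/6.6 − 1/16.7 = 0.091635.
t = 0.54591 / 0.091635 ≈ 5.9574 hours.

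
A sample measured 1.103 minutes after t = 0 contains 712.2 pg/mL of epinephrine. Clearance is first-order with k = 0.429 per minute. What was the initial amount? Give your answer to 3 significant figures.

1140 pg/mL

t½ = ln 2 / k = 0.69315 / 0.429 ≈ 1.6157 minutes.
Number of half-lives elapsed: n = 1.103/1.6157 ≈ 0.68266.
A₀ = A × 2^n = 712.2 × 2^0.68266 = 712.2 × 1.6051 ≈ 1143.2 pg/mL.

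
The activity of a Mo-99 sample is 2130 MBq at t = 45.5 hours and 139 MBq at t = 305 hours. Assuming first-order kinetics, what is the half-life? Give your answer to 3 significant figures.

65.9 hours

Over Δt = 305 − 45.5 = 259.5 hours, the level fell by a factor of 2130/139 ≈ 15.324.
n = log₂(15.324) ≈ 3.9377 half-lives, so t½ = 259.5/3.9377 ≈ 65.901 hours.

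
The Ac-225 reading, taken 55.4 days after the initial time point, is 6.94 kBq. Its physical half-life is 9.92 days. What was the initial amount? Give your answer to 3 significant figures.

Number of half-lives elapsed: n = 55.4/9.92 ≈ 5.5847.
A₀ = A × 2^n = 6.94 × 2^5.5847 = 6.94 × 47.991 ≈ 333.05 kBq.

333 kBq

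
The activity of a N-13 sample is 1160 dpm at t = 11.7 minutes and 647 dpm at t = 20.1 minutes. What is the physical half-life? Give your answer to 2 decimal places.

9.97 minutes

Over Δt = 20.1 − 11.7 = 8.4 minutes, the level fell by a factor of 1160/647 ≈ 1.7929.
n = log₂(1.7929) ≈ 0.84229 half-lives, so t½ = 8.4/0.84229 ≈ 9.9728 minutes.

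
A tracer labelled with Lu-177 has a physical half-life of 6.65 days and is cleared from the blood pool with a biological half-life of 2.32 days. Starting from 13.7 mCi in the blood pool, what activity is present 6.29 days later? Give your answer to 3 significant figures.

1/t_eff = 1/t_phys + 1/t_biol = 1/6.65 + 1/2.32 = 0.58141 per day.
t_eff = 6.65 × 2.32 / (6.65 + 2.32) ≈ 1.72 days.
Remaining = 13.7 × (1/2)^(6.29/1.72) = 13.7 × (1/2)^3.6571 ≈ 1.086 mCi.

1.09 mCi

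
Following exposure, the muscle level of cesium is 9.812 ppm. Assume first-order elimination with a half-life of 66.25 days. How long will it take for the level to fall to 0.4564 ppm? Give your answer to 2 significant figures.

Fraction remaining = 0.4564/9.812 ≈ 0.046514.
n = log₂(9.812/0.4564) = ln(21.499)/ln 2 ≈ 4.4262 half-lives.
t = n × t½ = 4.4262 × 66.25 ≈ 293.23 days.

290 days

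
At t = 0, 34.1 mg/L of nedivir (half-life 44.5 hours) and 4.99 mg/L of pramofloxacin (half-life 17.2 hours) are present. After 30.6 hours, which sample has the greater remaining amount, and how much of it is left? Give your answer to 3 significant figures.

nedivir, 21.2 mg/L

nedivir: 34.1 × (1/2)^0.68764 ≈ 21.172 mg/L.
pramofloxacin: 4.99 × (1/2)^1.7791 ≈ 1.4539 mg/L.
Nedivir has more remaining, at ≈ 21.172 mg/L.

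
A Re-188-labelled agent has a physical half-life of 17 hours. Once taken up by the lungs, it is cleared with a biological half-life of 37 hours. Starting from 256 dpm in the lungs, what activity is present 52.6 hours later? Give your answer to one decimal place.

11.2 dpm

1/t_eff = 1/t_phys + 1/t_biol = 1/17 + 1/37 = 0.085851 per hour.
t_eff = 17 × 37 / (17 + 37) ≈ 11.648 hours.
Remaining = 256 × (1/2)^(52.6/11.648) = 256 × (1/2)^4.5157 ≈ 11.191 dpm.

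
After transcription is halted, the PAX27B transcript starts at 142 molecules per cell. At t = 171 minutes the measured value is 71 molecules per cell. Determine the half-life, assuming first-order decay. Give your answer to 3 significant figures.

171 minutes

A/A₀ = 71/142 ≈ 0.5.
n = log₂(2) ≈ 1 half-life elapsed in 171 minutes.
t½ = 171/1 ≈ 171 minutes.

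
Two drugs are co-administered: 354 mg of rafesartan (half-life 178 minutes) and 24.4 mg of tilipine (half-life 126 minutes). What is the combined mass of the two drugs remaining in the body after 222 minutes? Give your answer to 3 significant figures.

156 mg

rafesartan: 354 × (1/2)^(222/178) = 354 × (1/2)^1.2472 ≈ 149.13 mg.
tilipine: 24.4 × (1/2)^(222/126) = 24.4 × (1/2)^1.7619 ≈ 7.1946 mg.
Total = 149.13 + 7.1946 ≈ 156.32 mg.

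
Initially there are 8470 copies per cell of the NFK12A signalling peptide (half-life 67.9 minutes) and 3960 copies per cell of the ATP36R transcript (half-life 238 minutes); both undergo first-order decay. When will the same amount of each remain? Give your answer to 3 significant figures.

Set 8470·(1/2)^(t/67.9) = 3960·(1/2)^(t/238).
Taking log₂: log₂(8470/3960) = t·(1/67.9 − 1/238).
log₂(2.1389) = 1.0969; 1/67.9 − 1/238 = 0.010526.
t = 1.0969 / 0.010526 ≈ 104.21 minutes.

104 minutes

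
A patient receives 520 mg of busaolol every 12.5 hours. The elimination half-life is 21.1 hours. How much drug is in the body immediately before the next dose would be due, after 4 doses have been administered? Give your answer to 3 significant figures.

826 mg

The 4 doses were given 50, 37.5, 25, 12.5 hours ago.
Total = 520·(1/2)^(50/21.1) + 520·(1/2)^(37.5/21.1) + 520·(1/2)^(25/21.1) + 520·(1/2)^(12.5/21.1)
      = 100.61 + 151.7 + 228.74 + 344.88 ≈ 825.93 mg.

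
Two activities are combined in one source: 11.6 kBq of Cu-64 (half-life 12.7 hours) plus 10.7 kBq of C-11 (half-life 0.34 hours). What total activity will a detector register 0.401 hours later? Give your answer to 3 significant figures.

Cu-64: 11.6 × (1/2)^(0.401/12.7) = 11.6 × (1/2)^0.031575 ≈ 11.349 kBq.
C-11: 10.7 × (1/2)^(0.401/0.34) = 10.7 × (1/2)^1.1794 ≈ 4.7244 kBq.
Total = 11.349 + 4.7244 ≈ 16.073 kBq.

16.1 kBq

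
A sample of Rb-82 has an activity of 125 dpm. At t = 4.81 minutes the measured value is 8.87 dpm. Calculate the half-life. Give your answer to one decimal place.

A/A₀ = 8.87/125 ≈ 0.07096.
n = log₂(14.092) ≈ 3.8169 half-lives elapsed in 4.81 minutes.
t½ = 4.81/3.8169 ≈ 1.2602 minutes.

1.3 minutes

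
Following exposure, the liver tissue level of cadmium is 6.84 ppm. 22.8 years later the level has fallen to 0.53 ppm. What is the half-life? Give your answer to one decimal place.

A/A₀ = 0.53/6.84 ≈ 0.077485.
n = log₂(12.906) ≈ 3.6899 half-lives elapsed in 22.8 years.
t½ = 22.8/3.6899 ≈ 6.179 years.

6.2 years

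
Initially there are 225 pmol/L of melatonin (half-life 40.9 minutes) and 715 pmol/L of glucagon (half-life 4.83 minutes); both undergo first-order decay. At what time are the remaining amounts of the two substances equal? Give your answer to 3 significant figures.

9.14 minutes

Set 225·(1/2)^(t/40.9) = 715·(1/2)^(t/4.83).
Taking log₂: log₂(225/715) = t·(1/40.9 − 1/4.83).
log₂(0.31469) = -1.668; 1/40.9 − 1/4.83 = -0.18259.
t = -1.668 / -0.18259 ≈ 9.1353 minutes.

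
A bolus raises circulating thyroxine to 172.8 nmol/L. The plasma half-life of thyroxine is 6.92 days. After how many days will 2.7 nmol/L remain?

41.52 days

2.7/172.8 = 1/64, so 6 half-lives have elapsed.
t = 6 × 6.92 = 41.52 days.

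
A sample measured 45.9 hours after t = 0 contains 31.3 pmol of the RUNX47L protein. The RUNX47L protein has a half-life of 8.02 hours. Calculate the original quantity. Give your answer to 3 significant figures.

1650 pmol

Number of half-lives elapsed: n = 45.9/8.02 ≈ 5.7232.
A₀ = A × 2^n = 31.3 × 2^5.7232 = 31.3 × 52.827 ≈ 1653.5 pmol.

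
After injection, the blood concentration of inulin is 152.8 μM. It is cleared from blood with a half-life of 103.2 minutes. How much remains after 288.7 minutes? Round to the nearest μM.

Number of half-lives: n = 288.7/103.2 ≈ 2.7975.
Remaining = 152.8 × (1/2)^2.7975 = 152.8 × 0.14384 ≈ 21.978 μM.

22 μM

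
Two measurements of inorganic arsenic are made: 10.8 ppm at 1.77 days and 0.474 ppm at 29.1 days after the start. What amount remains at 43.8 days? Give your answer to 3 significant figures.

Over Δt = 29.1 − 1.77 = 27.33 days, the level fell by a factor of 10.8/0.474 ≈ 22.785.
n = log₂(22.785) ≈ 4.51 half-lives, so t½ = 27.33/4.51 ≈ 6.0599 days.
From t = 29.1 to t = 43.8: 0.474 × (1/2)^((43.8−29.1)/6.0599) ≈ 0.088215 ppm.

0.0882 ppm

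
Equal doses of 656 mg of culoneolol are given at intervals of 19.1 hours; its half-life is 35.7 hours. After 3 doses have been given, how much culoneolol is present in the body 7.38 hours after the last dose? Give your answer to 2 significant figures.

The 3 doses were given 45.58, 26.48, 7.38 hours ago.
Total = 656·(1/2)^(45.58/35.7) + 656·(1/2)^(26.48/35.7) + 656·(1/2)^(7.38/35.7)
      = 270.75 + 392.3 + 568.43 ≈ 1231.5 mg.

1200 mg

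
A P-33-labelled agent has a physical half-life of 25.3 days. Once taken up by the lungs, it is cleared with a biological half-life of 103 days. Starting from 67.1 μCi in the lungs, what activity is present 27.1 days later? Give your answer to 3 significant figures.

26.6 μCi

1/t_eff = 1/t_phys + 1/t_biol = 1/25.3 + 1/103 = 0.049234 per day.
t_eff = 25.3 × 103 / (25.3 + 103) ≈ 20.311 days.
Remaining = 67.1 × (1/2)^(27.1/20.311) = 67.1 × (1/2)^1.3343 ≈ 26.612 μCi.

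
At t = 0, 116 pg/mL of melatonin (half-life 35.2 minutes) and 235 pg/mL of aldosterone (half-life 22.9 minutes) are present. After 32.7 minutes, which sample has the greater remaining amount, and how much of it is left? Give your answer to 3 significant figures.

aldosterone, 87.3 pg/mL

melatonin: 116 × (1/2)^0.92898 ≈ 60.927 pg/mL.
aldosterone: 235 × (1/2)^1.4279 ≈ 87.34 pg/mL.
Aldosterone has more remaining, at ≈ 87.34 pg/mL.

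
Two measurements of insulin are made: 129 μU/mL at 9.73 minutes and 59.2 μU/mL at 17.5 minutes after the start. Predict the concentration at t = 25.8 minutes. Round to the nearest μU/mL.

Over Δt = 17.5 − 9.73 = 7.77 minutes, the level fell by a factor of 129/59.2 ≈ 2.1791.
n = log₂(2.1791) ≈ 1.1237 half-lives, so t½ = 7.77/1.1237 ≈ 6.9146 minutes.
From t = 17.5 to t = 25.8: 59.2 × (1/2)^((25.8−17.5)/6.9146) ≈ 25.762 μU/mL.

26 μU/mL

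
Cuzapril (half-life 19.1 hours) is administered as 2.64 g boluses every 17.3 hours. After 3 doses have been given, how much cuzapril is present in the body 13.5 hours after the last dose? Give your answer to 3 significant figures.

The 3 doses were given 48.1, 30.8, 13.5 hours ago.
Total = 2.64·(1/2)^(48.1/19.1) + 2.64·(1/2)^(30.8/19.1) + 2.64·(1/2)^(13.5/19.1)
      = 0.4608 + 0.86332 + 1.6175 ≈ 2.9416 g.

2.94 g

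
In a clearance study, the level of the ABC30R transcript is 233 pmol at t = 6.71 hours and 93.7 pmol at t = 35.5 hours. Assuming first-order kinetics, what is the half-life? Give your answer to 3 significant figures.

21.9 hours

Over Δt = 35.5 − 6.71 = 28.79 hours, the level fell by a factor of 233/93.7 ≈ 2.4867.
n = log₂(2.4867) ≈ 1.3142 half-lives, so t½ = 28.79/1.3142 ≈ 21.907 hours.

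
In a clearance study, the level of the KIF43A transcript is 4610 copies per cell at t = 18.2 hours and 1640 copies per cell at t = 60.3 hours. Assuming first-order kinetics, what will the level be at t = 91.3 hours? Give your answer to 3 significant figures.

766 copies per cell

Over Δt = 60.3 − 18.2 = 42.1 hours, the level fell by a factor of 4610/1640 ≈ 2.811.
n = log₂(2.811) ≈ 1.4911 half-lives, so t½ = 42.1/1.4911 ≈ 28.235 hours.
From t = 60.3 to t = 91.3: 1640 × (1/2)^((91.3−60.3)/28.235) ≈ 766.18 copies per cell.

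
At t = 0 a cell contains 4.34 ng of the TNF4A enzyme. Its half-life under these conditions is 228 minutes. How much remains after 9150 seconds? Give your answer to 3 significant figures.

2.73 ng

Convert the elapsed time: 9150 seconds = 152.5 minutes.
Number of half-lives: n = 152.5/228 ≈ 0.66886.
Remaining = 4.34 × (1/2)^0.66886 = 4.34 × 0.629 ≈ 2.7299 ng.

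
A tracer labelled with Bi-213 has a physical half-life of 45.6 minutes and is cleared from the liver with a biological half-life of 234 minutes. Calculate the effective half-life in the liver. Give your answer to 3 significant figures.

38.2 minutes

1/t_eff = 1/t_phys + 1/t_biol = 1/45.6 + 1/234 = 0.026203 per minute.
t_eff = 45.6 × 234 / (45.6 + 234) ≈ 38.163 minutes.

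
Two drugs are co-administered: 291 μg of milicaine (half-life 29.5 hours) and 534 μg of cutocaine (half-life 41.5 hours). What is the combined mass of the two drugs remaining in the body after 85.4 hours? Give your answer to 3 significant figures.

milicaine: 291 × (1/2)^(85.4/29.5) = 291 × (1/2)^2.8949 ≈ 39.123 μg.
cutocaine: 534 × (1/2)^(85.4/41.5) = 534 × (1/2)^2.0578 ≈ 128.25 μg.
Total = 39.123 + 128.25 ≈ 167.38 μg.

167 μg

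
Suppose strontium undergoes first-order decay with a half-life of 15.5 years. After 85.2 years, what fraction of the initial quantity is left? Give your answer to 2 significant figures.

n = 85.2/15.5 ≈ 5.4968 half-lives.
Fraction remaining = (1/2)^5.4968 ≈ 0.022147.

0.022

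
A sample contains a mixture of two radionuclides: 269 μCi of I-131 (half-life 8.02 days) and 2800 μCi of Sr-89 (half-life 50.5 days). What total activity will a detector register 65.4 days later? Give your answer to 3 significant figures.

I-131: 269 × (1/2)^(65.4/8.02) = 269 × (1/2)^8.1546 ≈ 0.94399 μCi.
Sr-89: 2800 × (1/2)^(65.4/50.5) = 2800 × (1/2)^1.295 ≈ 1141.1 μCi.
Total = 0.94399 + 1141.1 ≈ 1142 μCi.

1140 μCi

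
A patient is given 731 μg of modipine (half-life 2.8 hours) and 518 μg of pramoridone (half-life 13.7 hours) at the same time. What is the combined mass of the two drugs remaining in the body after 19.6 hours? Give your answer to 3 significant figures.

modipine: 731 × (1/2)^(19.6/2.8) = 731 × (1/2)^7 ≈ 5.7109 μg.
pramoridone: 518 × (1/2)^(19.6/13.7) = 518 × (1/2)^1.4307 ≈ 192.16 μg.
Total = 5.7109 + 192.16 ≈ 197.87 μg.

198 μg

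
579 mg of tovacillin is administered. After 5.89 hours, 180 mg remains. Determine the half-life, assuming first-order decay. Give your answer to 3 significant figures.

A/A₀ = 180/579 ≈ 0.31088.
n = log₂(3.2167) ≈ 1.6856 half-lives elapsed in 5.89 hours.
t½ = 5.89/1.6856 ≈ 3.4944 hours.

3.49 hours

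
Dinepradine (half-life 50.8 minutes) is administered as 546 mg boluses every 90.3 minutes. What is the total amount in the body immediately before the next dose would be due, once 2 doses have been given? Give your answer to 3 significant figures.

The 2 doses were given 180.6, 90.3 minutes ago.
Total = 546·(1/2)^(180.6/50.8) + 546·(1/2)^(90.3/50.8)
      = 46.451 + 159.26 ≈ 205.71 mg.

206 mg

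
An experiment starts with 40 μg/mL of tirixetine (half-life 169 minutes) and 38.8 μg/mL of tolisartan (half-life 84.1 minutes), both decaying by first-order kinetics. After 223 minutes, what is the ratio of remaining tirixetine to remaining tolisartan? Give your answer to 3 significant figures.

tirixetine: 40 × (1/2)^(223/169) = 40 × (1/2)^1.3195 ≈ 16.027 μg/mL.
tolisartan: 38.8 × (1/2)^(223/84.1) = 38.8 × (1/2)^2.6516 ≈ 6.1747 μg/mL.
Ratio ≈ 16.027 / 6.1747 ≈ 2.5955.

2.60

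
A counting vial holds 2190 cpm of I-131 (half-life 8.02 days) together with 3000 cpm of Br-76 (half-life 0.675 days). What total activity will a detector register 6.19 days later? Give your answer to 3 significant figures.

I-131: 2190 × (1/2)^(6.19/8.02) = 2190 × (1/2)^0.77182 ≈ 1282.6 cpm.
Br-76: 3000 × (1/2)^(6.19/0.675) = 3000 × (1/2)^9.1704 ≈ 5.2067 cpm.
Total = 1282.6 + 5.2067 ≈ 1287.8 cpm.

1290 cpm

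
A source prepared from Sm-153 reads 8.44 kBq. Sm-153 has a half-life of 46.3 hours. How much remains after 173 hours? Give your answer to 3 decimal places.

Number of half-lives: n = 173/46.3 ≈ 3.7365.
Remaining = 8.44 × (1/2)^3.7365 = 8.44 × 0.075024 ≈ 0.6332 kBq.

0.633 kBq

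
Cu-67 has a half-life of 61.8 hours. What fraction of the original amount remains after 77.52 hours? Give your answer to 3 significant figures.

0.419

n = 77.52/61.8 ≈ 1.2544 half-lives.
Fraction remaining = (1/2)^1.2544 ≈ 0.41918.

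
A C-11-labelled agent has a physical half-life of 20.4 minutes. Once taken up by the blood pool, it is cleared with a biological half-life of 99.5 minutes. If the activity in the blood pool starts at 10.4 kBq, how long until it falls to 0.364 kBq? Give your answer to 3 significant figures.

81.9 minutes

1/t_eff = 1/t_phys + 1/t_biol = 1/20.4 + 1/99.5 = 0.05907 per minute.
t_eff = 20.4 × 99.5 / (20.4 + 99.5) ≈ 16.929 minutes.
n = log₂(10.4/0.364) ≈ 4.8365; t = 4.8365 × 16.929 ≈ 81.878 minutes.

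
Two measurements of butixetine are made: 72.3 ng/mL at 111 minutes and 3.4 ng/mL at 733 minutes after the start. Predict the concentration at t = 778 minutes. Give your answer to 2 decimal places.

2.73 ng/mL

Over Δt = 733 − 111 = 622 minutes, the level fell by a factor of 72.3/3.4 ≈ 21.265.
n = log₂(21.265) ≈ 4.4104 half-lives, so t½ = 622/4.4104 ≈ 141.03 minutes.
From t = 733 to t = 778: 3.4 × (1/2)^((778−733)/141.03) ≈ 2.7254 ng/mL.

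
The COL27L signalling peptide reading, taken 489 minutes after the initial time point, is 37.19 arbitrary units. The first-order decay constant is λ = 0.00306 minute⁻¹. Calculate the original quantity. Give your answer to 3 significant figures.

t½ = ln 2 / λ = 0.69315 / 0.00306 ≈ 226.52 minutes.
Number of half-lives elapsed: n = 489/226.52 ≈ 2.1588.
A₀ = A × 2^n = 37.19 × 2^2.1588 = 37.19 × 4.4653 ≈ 166.07 arbitrary units.

166 arbitrary units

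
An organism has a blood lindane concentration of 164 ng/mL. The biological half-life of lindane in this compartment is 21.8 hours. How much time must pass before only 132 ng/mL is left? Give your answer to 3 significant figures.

Fraction remaining = 132/164 ≈ 0.80488.
n = log₂(164/132) = ln(1.2424)/ln 2 ≈ 0.31316 half-lives.
t = n × t½ = 0.31316 × 21.8 ≈ 6.8268 hours.

6.83 hours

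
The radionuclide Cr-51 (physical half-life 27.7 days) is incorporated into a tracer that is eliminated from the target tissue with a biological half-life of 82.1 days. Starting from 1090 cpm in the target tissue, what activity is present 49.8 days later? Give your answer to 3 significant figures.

1/t_eff = 1/t_phys + 1/t_biol = 1/27.7 + 1/82.1 = 0.048281 per day.
t_eff = 27.7 × 82.1 / (27.7 + 82.1) ≈ 20.712 days.
Remaining = 1090 × (1/2)^(49.8/20.712) = 1090 × (1/2)^2.4044 ≈ 205.89 cpm.

206 cpm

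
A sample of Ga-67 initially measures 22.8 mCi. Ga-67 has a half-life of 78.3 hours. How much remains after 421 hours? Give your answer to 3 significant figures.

Number of half-lives: n = 421/78.3 ≈ 5.3768.
Remaining = 22.8 × (1/2)^5.3768 = 22.8 × 0.024068 ≈ 0.54874 mCi.

0.549 mCi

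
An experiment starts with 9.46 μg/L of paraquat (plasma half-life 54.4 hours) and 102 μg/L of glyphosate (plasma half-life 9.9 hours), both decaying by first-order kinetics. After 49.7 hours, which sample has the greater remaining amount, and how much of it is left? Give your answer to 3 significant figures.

paraquat: 9.46 × (1/2)^0.9136 ≈ 5.0219 μg/L.
glyphosate: 102 × (1/2)^5.0202 ≈ 3.1432 μg/L.
Paraquat has more remaining, at ≈ 5.0219 μg/L.

paraquat, 5.02 μg/L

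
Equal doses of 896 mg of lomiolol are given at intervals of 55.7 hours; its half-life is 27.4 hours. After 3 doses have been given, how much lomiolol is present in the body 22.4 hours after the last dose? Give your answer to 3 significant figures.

The 3 doses were given 133.8, 78.1, 22.4 hours ago.
Total = 896·(1/2)^(133.8/27.4) + 896·(1/2)^(78.1/27.4) + 896·(1/2)^(22.4/27.4)
      = 30.361 + 124.24 + 508.41 ≈ 663.01 mg.

663 mg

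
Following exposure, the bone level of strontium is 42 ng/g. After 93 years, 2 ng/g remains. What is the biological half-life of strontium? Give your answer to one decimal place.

21.2 years

A/A₀ = 2/42 ≈ 0.047619.
n = log₂(21) ≈ 4.3923 half-lives elapsed in 93 years.
t½ = 93/4.3923 ≈ 21.173 years.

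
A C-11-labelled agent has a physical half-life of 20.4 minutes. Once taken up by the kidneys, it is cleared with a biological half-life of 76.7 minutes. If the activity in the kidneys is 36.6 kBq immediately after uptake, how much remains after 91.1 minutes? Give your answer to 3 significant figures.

1/t_eff = 1/t_phys + 1/t_biol = 1/20.4 + 1/76.7 = 0.062057 per minute.
t_eff = 20.4 × 76.7 / (20.4 + 76.7) ≈ 16.114 minutes.
Remaining = 36.6 × (1/2)^(91.1/16.114) = 36.6 × (1/2)^5.6534 ≈ 0.72716 kBq.

0.727 kBq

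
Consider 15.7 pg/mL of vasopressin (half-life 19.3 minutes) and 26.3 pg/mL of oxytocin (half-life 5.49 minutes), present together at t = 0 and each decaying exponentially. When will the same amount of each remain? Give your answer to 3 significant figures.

Set 15.7·(1/2)^(t/19.3) = 26.3·(1/2)^(t/5.49).
Taking log₂: log₂(15.7/26.3) = t·(1/19.3 − 1/5.49).
log₂(0.59696) = -0.7443; 1/19.3 − 1/5.49 = -0.13034.
t = -0.7443 / -0.13034 ≈ 5.7106 minutes.

5.71 minutes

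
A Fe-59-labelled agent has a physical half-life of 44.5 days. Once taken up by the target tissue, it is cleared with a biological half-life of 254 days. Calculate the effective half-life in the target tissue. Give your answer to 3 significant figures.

37.9 days

1/t_eff = 1/t_phys + 1/t_biol = 1/44.5 + 1/254 = 0.026409 per day.
t_eff = 44.5 × 254 / (44.5 + 254) ≈ 37.866 days.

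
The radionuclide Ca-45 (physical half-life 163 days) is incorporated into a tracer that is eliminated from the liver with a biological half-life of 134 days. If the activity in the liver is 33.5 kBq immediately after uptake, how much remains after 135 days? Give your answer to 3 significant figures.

9.39 kBq

1/t_eff = 1/t_phys + 1/t_biol = 1/163 + 1/134 = 0.013598 per day.
t_eff = 163 × 134 / (163 + 134) ≈ 73.542 days.
Remaining = 33.5 × (1/2)^(135/73.542) = 33.5 × (1/2)^1.8357 ≈ 9.3853 kBq.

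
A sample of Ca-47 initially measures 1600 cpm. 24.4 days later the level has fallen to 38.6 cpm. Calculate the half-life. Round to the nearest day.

A/A₀ = 38.6/1600 ≈ 0.024125.
n = log₂(41.451) ≈ 5.3733 half-lives elapsed in 24.4 days.
t½ = 24.4/5.3733 ≈ 4.5409 days.

5 days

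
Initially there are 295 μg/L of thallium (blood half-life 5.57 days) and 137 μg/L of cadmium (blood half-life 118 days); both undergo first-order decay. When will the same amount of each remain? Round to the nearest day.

6 days

Set 295·(1/2)^(t/5.57) = 137·(1/2)^(t/118).
Taking log₂: log₂(295/137) = t·(1/5.57 − 1/118).
log₂(2.1533) = 1.1065; 1/5.57 − 1/118 = 0.17106.
t = 1.1065 / 0.17106 ≈ 6.4688 days.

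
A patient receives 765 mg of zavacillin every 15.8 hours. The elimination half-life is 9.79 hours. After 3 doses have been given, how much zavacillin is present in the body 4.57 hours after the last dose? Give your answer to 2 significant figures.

The 3 doses were given 36.17, 20.37, 4.57 hours ago.
Total = 765·(1/2)^(36.17/9.79) + 765·(1/2)^(20.37/9.79) + 765·(1/2)^(4.57/9.79)
      = 59.085 + 180.85 + 553.53 ≈ 793.46 mg.

790 mg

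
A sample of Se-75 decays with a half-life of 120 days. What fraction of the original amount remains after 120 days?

n = 120/120 ≈ 1 half-life.
Fraction remaining = (1/2)^1 ≈ 0.5.

0.5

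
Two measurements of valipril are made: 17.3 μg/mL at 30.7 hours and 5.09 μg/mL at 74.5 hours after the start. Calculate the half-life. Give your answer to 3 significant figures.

Over Δt = 74.5 − 30.7 = 43.8 hours, the level fell by a factor of 17.3/5.09 ≈ 3.3988.
n = log₂(3.3988) ≈ 1.765 half-lives, so t½ = 43.8/1.765 ≈ 24.815 hours.

24.8 hours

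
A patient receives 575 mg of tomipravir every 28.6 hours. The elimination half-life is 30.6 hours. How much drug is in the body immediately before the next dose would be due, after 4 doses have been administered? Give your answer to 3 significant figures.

The 4 doses were given 114.4, 85.8, 57.2, 28.6 hours ago.
Total = 575·(1/2)^(114.4/30.6) + 575·(1/2)^(85.8/30.6) + 575·(1/2)^(57.2/30.6) + 575·(1/2)^(28.6/30.6)
      = 43.077 + 82.339 + 157.38 + 300.82 ≈ 583.62 mg.

584 mg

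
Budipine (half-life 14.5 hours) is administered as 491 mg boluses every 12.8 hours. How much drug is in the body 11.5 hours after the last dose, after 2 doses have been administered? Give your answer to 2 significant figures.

The 2 doses were given 24.3, 11.5 hours ago.
Total = 491·(1/2)^(24.3/14.5) + 491·(1/2)^(11.5/14.5)
      = 153.67 + 283.36 ≈ 437.03 mg.

440 mg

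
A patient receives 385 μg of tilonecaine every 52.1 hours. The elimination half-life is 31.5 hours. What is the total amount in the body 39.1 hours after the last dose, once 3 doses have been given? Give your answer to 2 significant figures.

230 μg

The 3 doses were given 143.3, 91.2, 39.1 hours ago.
Total = 385·(1/2)^(143.3/31.5) + 385·(1/2)^(91.2/31.5) + 385·(1/2)^(39.1/31.5)
      = 16.444 + 51.75 + 162.86 ≈ 231.05 μg.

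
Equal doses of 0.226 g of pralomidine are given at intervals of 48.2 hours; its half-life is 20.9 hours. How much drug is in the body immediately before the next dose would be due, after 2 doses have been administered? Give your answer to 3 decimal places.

The 2 doses were given 96.4, 48.2 hours ago.
Total = 0.226·(1/2)^(96.4/20.9) + 0.226·(1/2)^(48.2/20.9)
      = 0.009239 + 0.045695 ≈ 0.054934 g.

0.055 g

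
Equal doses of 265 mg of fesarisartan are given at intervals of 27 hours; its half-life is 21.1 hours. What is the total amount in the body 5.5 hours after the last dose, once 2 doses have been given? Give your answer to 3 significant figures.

The 2 doses were given 32.5, 5.5 hours ago.
Total = 265·(1/2)^(32.5/21.1) + 265·(1/2)^(5.5/21.1)
      = 91.112 + 221.2 ≈ 312.31 mg.

312 mg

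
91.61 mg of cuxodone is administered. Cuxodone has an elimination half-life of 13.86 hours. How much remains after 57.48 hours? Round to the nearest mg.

Number of half-lives: n = 57.48/13.86 ≈ 4.1472.
Remaining = 91.61 × (1/2)^4.1472 = 91.61 × 0.056438 ≈ 5.1703 mg.

5 mg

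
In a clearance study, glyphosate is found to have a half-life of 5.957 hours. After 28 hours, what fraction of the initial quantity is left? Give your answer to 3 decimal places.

0.038

n = 28/5.957 ≈ 4.7004 half-lives.
Fraction remaining = (1/2)^4.7004 ≈ 0.038464.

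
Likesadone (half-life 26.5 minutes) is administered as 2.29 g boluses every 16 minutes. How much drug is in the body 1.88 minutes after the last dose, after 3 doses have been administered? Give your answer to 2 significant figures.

4.6 g

The 3 doses were given 33.88, 17.88, 1.88 minutes ago.
Total = 2.29·(1/2)^(33.88/26.5) + 2.29·(1/2)^(17.88/26.5) + 2.29·(1/2)^(1.88/26.5)
      = 0.944 + 1.4346 + 2.1801 ≈ 4.5587 g.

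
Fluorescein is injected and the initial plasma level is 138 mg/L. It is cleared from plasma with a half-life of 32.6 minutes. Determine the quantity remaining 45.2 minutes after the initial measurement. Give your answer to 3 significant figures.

Number of half-lives: n = 45.2/32.6 ≈ 1.3865.
Remaining = 138 × (1/2)^1.3865 = 138 × 0.38249 ≈ 52.784 mg/L.

52.8 mg/L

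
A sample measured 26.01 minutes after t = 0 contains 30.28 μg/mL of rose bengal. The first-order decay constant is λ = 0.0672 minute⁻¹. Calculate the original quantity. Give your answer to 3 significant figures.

174 μg/mL

t½ = ln 2 / λ = 0.69315 / 0.0672 ≈ 10.315 minutes.
Number of half-lives elapsed: n = 26.01/10.315 ≈ 2.5216.
A₀ = A × 2^n = 30.28 × 2^2.5216 = 30.28 × 5.7424 ≈ 173.88 μg/mL.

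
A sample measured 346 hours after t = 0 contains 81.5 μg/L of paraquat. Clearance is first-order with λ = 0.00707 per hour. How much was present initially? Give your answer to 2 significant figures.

t½ = ln 2 / λ = 0.69315 / 0.00707 ≈ 98.041 hours.
Number of half-lives elapsed: n = 346/98.041 ≈ 3.5291.
A₀ = A × 2^n = 81.5 × 2^3.5291 = 81.5 × 11.545 ≈ 940.89 μg/L.

940 μg/L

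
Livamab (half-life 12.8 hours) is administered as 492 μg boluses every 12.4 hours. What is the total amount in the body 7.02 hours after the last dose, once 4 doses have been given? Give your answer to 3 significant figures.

641 μg

The 4 doses were given 44.22, 31.82, 19.42, 7.02 hours ago.
Total = 492·(1/2)^(44.22/12.8) + 492·(1/2)^(31.82/12.8) + 492·(1/2)^(19.42/12.8) + 492·(1/2)^(7.02/12.8)
      = 44.875 + 87.826 + 171.89 + 336.41 ≈ 641 μg.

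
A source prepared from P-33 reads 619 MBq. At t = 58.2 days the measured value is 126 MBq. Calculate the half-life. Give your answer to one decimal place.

A/A₀ = 126/619 ≈ 0.20355.
n = log₂(4.9127) ≈ 2.2965 half-lives elapsed in 58.2 days.
t½ = 58.2/2.2965 ≈ 25.343 days.

25.3 days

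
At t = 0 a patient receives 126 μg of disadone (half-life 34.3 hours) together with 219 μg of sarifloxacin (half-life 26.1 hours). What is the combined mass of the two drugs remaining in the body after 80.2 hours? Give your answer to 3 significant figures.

disadone: 126 × (1/2)^(80.2/34.3) = 126 × (1/2)^2.3382 ≈ 24.918 μg.
sarifloxacin: 219 × (1/2)^(80.2/26.1) = 219 × (1/2)^3.0728 ≈ 26.028 μg.
Total = 24.918 + 26.028 ≈ 50.945 μg.

50.9 μg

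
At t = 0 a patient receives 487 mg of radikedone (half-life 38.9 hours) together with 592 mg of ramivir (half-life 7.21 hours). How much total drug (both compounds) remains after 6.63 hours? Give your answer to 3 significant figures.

746 mg

radikedone: 487 × (1/2)^(6.63/38.9) = 487 × (1/2)^0.17044 ≈ 432.74 mg.
ramivir: 592 × (1/2)^(6.63/7.21) = 592 × (1/2)^0.91956 ≈ 312.97 mg.
Total = 432.74 + 312.97 ≈ 745.71 mg.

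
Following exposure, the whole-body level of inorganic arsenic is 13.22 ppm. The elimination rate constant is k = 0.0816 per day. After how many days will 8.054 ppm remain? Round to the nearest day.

6 days

t½ = ln 2 / k = 0.69315 / 0.0816 ≈ 8.4945 days.
Fraction remaining = 8.054/13.22 ≈ 0.60923.
n = log₂(13.22/8.054) = ln(1.6414)/ln 2 ≈ 0.71494 half-lives.
t = n × t½ = 0.71494 × 8.4945 ≈ 6.0731 days.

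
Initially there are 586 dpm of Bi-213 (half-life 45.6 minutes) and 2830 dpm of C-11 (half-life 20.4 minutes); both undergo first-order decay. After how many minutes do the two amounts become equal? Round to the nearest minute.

Set 586·(1/2)^(t/45.6) = 2830·(1/2)^(t/20.4).
Taking log₂: log₂(586/2830) = t·(1/45.6 − 1/20.4).
log₂(0.20707) = -2.2718; 1/45.6 − 1/20.4 = -0.02709.
t = -2.2718 / -0.02709 ≈ 83.863 minutes.

84 minutes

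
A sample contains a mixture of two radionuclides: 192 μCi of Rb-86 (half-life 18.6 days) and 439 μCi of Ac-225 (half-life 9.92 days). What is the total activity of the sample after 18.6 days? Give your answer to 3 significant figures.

Rb-86: 192 × (1/2)^(18.6/18.6) = 192 × (1/2)^1 ≈ 96 μCi.
Ac-225: 439 × (1/2)^(18.6/9.92) = 439 × (1/2)^1.875 ≈ 119.68 μCi.
Total = 96 + 119.68 ≈ 215.68 μCi.

216 μCi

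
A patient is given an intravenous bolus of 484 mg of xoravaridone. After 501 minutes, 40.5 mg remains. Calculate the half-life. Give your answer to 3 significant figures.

140 minutes

A/A₀ = 40.5/484 ≈ 0.083678.
n = log₂(11.951) ≈ 3.579 half-lives elapsed in 501 minutes.
t½ = 501/3.579 ≈ 139.98 minutes.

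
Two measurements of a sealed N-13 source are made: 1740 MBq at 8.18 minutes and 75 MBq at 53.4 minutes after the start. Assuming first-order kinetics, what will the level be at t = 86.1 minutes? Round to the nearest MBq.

8 MBq

Over Δt = 53.4 − 8.18 = 45.22 minutes, the level fell by a factor of 1740/75 ≈ 23.2.
n = log₂(23.2) ≈ 4.5361 half-lives, so t½ = 45.22/4.5361 ≈ 9.969 minutes.
From t = 53.4 to t = 86.1: 75 × (1/2)^((86.1−53.4)/9.969) ≈ 7.7203 MBq.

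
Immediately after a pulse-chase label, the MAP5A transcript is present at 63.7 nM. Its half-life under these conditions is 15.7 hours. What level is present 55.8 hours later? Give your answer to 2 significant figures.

5.4 nM

Number of half-lives: n = 55.8/15.7 ≈ 3.5541.
Remaining = 63.7 × (1/2)^3.5541 = 63.7 × 0.085133 ≈ 5.423 nM.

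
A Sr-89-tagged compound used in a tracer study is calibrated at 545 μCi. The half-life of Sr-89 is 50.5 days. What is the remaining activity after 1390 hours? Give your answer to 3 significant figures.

246 μCi

Convert the elapsed time: 1390 hours = 57.9167 days.
Number of half-lives: n = 57.9167/50.5 ≈ 1.1469.
Remaining = 545 × (1/2)^1.1469 = 545 × 0.45161 ≈ 246.13 μCi.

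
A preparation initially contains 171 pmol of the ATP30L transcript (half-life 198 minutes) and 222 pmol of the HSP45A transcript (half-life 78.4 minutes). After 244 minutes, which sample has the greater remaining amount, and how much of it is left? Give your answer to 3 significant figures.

ATP30L transcript, 72.8 pmol

ATP30L transcript: 171 × (1/2)^1.2323 ≈ 72.783 pmol.
HSP45A transcript: 222 × (1/2)^3.1122 ≈ 25.673 pmol.
ATP30L transcript has more remaining, at ≈ 72.783 pmol.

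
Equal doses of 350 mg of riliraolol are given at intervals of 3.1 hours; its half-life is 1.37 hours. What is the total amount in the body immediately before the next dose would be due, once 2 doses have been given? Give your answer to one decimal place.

88.1 mg

The 2 doses were given 6.2, 3.1 hours ago.
Total = 350·(1/2)^(6.2/1.37) + 350·(1/2)^(3.1/1.37)
      = 15.196 + 72.93 ≈ 88.126 mg.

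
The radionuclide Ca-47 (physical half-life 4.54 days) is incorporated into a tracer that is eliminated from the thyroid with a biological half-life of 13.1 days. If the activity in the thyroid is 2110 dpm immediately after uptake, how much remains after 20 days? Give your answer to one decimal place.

1/t_eff = 1/t_phys + 1/t_biol = 1/4.54 + 1/13.1 = 0.2966 per day.
t_eff = 4.54 × 13.1 / (4.54 + 13.1) ≈ 3.3715 days.
Remaining = 2110 × (1/2)^(20/3.3715) = 2110 × (1/2)^5.932 ≈ 34.56 dpm.

34.6 dpm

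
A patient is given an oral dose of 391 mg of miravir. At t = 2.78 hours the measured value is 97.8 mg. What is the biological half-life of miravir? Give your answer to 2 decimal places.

A/A₀ = 97.8/391 ≈ 0.25013.
n = log₂(3.998) ≈ 1.9993 half-lives elapsed in 2.78 hours.
t½ = 2.78/1.9993 ≈ 1.3905 hours.

1.39 hours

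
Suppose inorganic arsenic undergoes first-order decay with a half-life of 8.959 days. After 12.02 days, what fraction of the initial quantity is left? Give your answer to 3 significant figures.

n = 12.02/8.959 ≈ 1.3417 half-lives.
Fraction remaining = (1/2)^1.3417 ≈ 0.39456.

0.395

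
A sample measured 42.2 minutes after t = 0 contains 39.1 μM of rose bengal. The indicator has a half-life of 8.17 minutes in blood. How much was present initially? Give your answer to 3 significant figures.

1400 μM

Number of half-lives elapsed: n = 42.2/8.17 ≈ 5.1652.
A₀ = A × 2^n = 39.1 × 2^5.1652 = 39.1 × 35.883 ≈ 1403 μM.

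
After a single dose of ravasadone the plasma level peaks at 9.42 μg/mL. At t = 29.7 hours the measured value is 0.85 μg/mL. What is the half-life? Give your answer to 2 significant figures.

A/A₀ = 0.85/9.42 ≈ 0.090234.
n = log₂(11.082) ≈ 3.4702 half-lives elapsed in 29.7 hours.
t½ = 29.7/3.4702 ≈ 8.5586 hours.

8.6 hours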